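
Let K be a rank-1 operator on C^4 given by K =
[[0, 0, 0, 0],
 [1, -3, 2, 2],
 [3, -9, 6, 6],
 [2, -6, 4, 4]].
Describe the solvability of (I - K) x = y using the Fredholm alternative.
(I - K) is invertible (det(I - K) = -6 ≠ 0), so for every y in C^4 the equation (I - K) x = y has a unique solution.

K has rank 1, so it is an outer product K = u v^T: every row of K is a multiple of one row vector. Reading off the entries, u = (0, 1, 3, 2) and v = (1, -3, 2, 2) (row i of K equals u_i·v^T). A rank-one matrix u v^T satisfies K u = u (v·u) and kills the (3)-dimensional subspace v^⊥, so its characteristic polynomial is lambda^3 (lambda - v·u) with v·u = tr K = 7. Hence the eigenvalues of I - K are 1 (multiplicity 3) and 1 - (7) = -6, so det(I - K) = -6. (Direct check: I - K =
[[1, 0, 0, 0],
 [-1, 4, -2, -2],
 [-3, 9, -5, -6],
 [-2, 6, -4, -3]]
has determinant -6.) The finite-dimensional Fredholm alternative says: either (I - K) is invertible, or ker(I - K) ≠ {0} and then range(I - K) = ker((I - K)^*)^⊥, with dim ker(I - K) = dim ker((I - K)^*). Since det(I - K) ≠ 0, 1 is not an eigenvalue of K and ker(I - K) = {0}, so we are in the first case: for every y there is a unique x = (I - K)^(-1) y. Explicitly, by the Sherman–Morrison formula, (I - u v^T)^(-1) = I + u v^T/(1 - v·u), i.e. (I - K)^(-1) = I + K/(-6).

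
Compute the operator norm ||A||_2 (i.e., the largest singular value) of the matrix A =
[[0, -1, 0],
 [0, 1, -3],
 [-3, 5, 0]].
||A||_2 = sqrt((36 + sqrt(1260))/2) ≈ 5.979 (= sqrt(largest eigenvalue of A^T A))

||A||_2 = sigma_max(A) = sqrt(lambda_max(A^T A)). Form the symmetric matrix M = A^T A =
[[9, -15, 0],
 [-15, 27, -3],
 [0, -3, 9]].
Its characteristic polynomial (trace, sum of principal 2x2 minors, determinant of M give the coefficients) is
  p(λ) = det(λ I - M) = λ^3 - 45λ^2 + 333λ - 81.
By the rational root theorem any rational root is an integer divisor of 81. Testing λ = 9: p(9) = 729 - 3645 + 2997 - 81 = 0, so λ = 9 is a root. Dividing out (λ - 9) leaves p(λ) = (λ - 9)(λ^2 - 36λ + 9). For λ^2 - 36λ + 9 the discriminant is 1260. It is nonnegative but not a perfect square, so the roots are real and irrational: λ = (36 ± sqrt(1260))/2 ≈ 35.7482, 0.2518.
So the eigenvalues of A^T A are ≈ 0.2518, 9, 35.7482 (all ≥ 0, as they must be for A^T A). The largest is λ_max = (36 + sqrt(1260))/2 ≈ 35.7482, hence ||A||_2 = sqrt(λ_max) = sqrt((36 + sqrt(1260))/2) ≈ 5.979.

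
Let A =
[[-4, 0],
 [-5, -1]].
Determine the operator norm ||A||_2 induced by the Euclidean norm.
||A||_2 = sqrt((42 + sqrt(1700))/2) ≈ 6.451 (= sqrt(largest eigenvalue of A^T A))

||A||_2 = sigma_max(A) = sqrt(lambda_max(A^T A)). Form the symmetric matrix M = A^T A =
[[41, 5],
 [5, 1]].
Its characteristic polynomial (trace, determinant of M give the coefficients) is
  p(λ) = det(λ I - M) = λ^2 - 42λ + 16.
For λ^2 - 42λ + 16 the discriminant is 1700. It is nonnegative but not a perfect square, so the roots are real and irrational: λ = (42 ± sqrt(1700))/2 ≈ 41.6155, 0.3845.
So the eigenvalues of A^T A are ≈ 0.3845, 41.6155 (all ≥ 0, as they must be for A^T A). The largest is λ_max = (42 + sqrt(1700))/2 ≈ 41.6155, hence ||A||_2 = sqrt(λ_max) = sqrt((42 + sqrt(1700))/2) ≈ 6.451.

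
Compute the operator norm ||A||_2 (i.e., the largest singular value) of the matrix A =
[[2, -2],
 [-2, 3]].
||A||_2 = sqrt((21 + sqrt(425))/2) ≈ 4.5616 (= sqrt(largest eigenvalue of A^T A))

||A||_2 = sigma_max(A) = sqrt(lambda_max(A^T A)). Form the symmetric matrix M = A^T A =
[[8, -10],
 [-10, 13]].
Its characteristic polynomial (trace, determinant of M give the coefficients) is
  p(λ) = det(λ I - M) = λ^2 - 21λ + 4.
For λ^2 - 21λ + 4 the discriminant is 425. It is nonnegative but not a perfect square, so the roots are real and irrational: λ = (21 ± sqrt(425))/2 ≈ 20.8078, 0.1922.
So the eigenvalues of A^T A are ≈ 0.1922, 20.8078 (all ≥ 0, as they must be for A^T A). The largest is λ_max = (21 + sqrt(425))/2 ≈ 20.8078, hence ||A||_2 = sqrt(λ_max) = sqrt((21 + sqrt(425))/2) ≈ 4.5616.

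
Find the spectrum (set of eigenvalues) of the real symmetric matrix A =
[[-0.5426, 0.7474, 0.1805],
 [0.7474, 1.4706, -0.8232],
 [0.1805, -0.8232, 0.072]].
sigma(A) ≈ {-1, 0, 2}

A is real symmetric, so its spectrum consists of real eigenvalues. Expanding the characteristic polynomial of the displayed matrix gives
  det(λ I - A) = p(λ) = λ^3 + (-1)λ^2 + (-2)λ + (0).
Solving p(λ) = 0 yields eigenvalues ≈ -1, 0, 2. (A is shown rounded to 4 decimals, so these recover the underlying integer eigenvalues to within that precision.)
Verification: the trace of A = 1 equals the sum of eigenvalues 1, and det(A) ≈ 0.0000 matches the eigenvalue product 0.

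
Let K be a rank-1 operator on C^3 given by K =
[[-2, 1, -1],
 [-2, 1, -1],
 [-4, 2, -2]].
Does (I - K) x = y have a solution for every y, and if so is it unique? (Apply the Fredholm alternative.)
(I - K) is invertible (det(I - K) = 4 ≠ 0), so for every y in C^3 the equation (I - K) x = y has a unique solution.

K has rank 1, so it is an outer product K = u v^T: every row of K is a multiple of one row vector. Reading off the entries, u = (1, 1, 2) and v = (-2, 1, -1) (row i of K equals u_i·v^T). A rank-one matrix u v^T satisfies K u = u (v·u) and kills the (2)-dimensional subspace v^⊥, so its characteristic polynomial is lambda^2 (lambda - v·u) with v·u = tr K = -3. Hence the eigenvalues of I - K are 1 (multiplicity 2) and 1 - (-3) = 4, so det(I - K) = 4. (Direct check: I - K =
[[3, -1, 1],
 [2, 0, 1],
 [4, -2, 3]]
has determinant 4.) The finite-dimensional Fredholm alternative says: either (I - K) is invertible, or ker(I - K) ≠ {0} and then range(I - K) = ker((I - K)^*)^⊥, with dim ker(I - K) = dim ker((I - K)^*). Since det(I - K) ≠ 0, 1 is not an eigenvalue of K and ker(I - K) = {0}, so we are in the first case: for every y there is a unique x = (I - K)^(-1) y. Explicitly, by the Sherman–Morrison formula, (I - u v^T)^(-1) = I + u v^T/(1 - v·u), i.e. (I - K)^(-1) = I + K/(4).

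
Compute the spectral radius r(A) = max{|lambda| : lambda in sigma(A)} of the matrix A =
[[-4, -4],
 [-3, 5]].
r(A) = (1 + sqrt(129))/2 ≈ 6.1789

The eigenvalues of A are the roots of its characteristic polynomial. With M = A (coefficients from the trace and determinant):
  p(λ) = det(λ I - M) = λ^2 - λ - 32.
For λ^2 - λ - 32 the discriminant is 129. It is nonnegative but not a perfect square, so the roots are real and irrational: λ = (1 ± sqrt(129))/2 ≈ 6.1789, -5.1789.
Thus the eigenvalues (to 4 decimals) are 6.1789 (modulus 6.1789); -5.1789 (modulus 5.1789). The spectral radius is the largest modulus: r(A) = (1 + sqrt(129))/2 ≈ 6.1789. (Cross-check: r(A) ≤ ||A||_2 ≈ 6.408; equality holds whenever A is normal, though it can also hold for some non-normal A.)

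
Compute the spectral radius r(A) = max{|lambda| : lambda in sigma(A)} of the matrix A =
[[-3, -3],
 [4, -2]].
r(A) = sqrt(18) ≈ 4.2426

The eigenvalues of A are the roots of its characteristic polynomial. With M = A (coefficients from the trace and determinant):
  p(λ) = det(λ I - M) = λ^2 + 5λ + 18.
For λ^2 + 5λ + 18 the discriminant is -47. It is negative, so the roots are the complex-conjugate pair λ = -5/2 ± (sqrt(47)/2) i ≈ -2.5 ± 3.4278i. For a conjugate pair the product of the roots equals the constant term, so |λ|^2 = 18 and |λ| = sqrt(18) ≈ 4.2426.
Thus the eigenvalues (to 4 decimals) are -2.5 ± 3.4278i (modulus 4.2426). The spectral radius is the largest modulus: r(A) = sqrt(18) ≈ 4.2426. (Cross-check: r(A) ≤ ||A||_2 ≈ 5.0083; equality holds whenever A is normal, though it can also hold for some non-normal A.)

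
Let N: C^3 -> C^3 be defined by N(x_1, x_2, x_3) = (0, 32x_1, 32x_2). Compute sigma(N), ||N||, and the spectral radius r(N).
sigma(N) = {0}; ||N|| = 32; r(N) = 0. (N is nilpotent with N^3 = 0.)

On C^3, N is a strictly lower-triangular matrix with 32 on the subdiagonal and zeros elsewhere, so its characteristic polynomial is lambda^3 and every eigenvalue is 0: sigma(N) = {0}. For the operator norm, N e_i = 32e_{i+1} for i = 1, ..., 2 and N e_3 = 0, so the singular values of N are 32 (with multiplicity 2) and 0; hence ||N|| = 32. The spectral radius r(N) = max|lambda| = 0. Note ||N|| > r(N) — characteristic of non-normal nilpotent operators. Indeed N^3 = 0.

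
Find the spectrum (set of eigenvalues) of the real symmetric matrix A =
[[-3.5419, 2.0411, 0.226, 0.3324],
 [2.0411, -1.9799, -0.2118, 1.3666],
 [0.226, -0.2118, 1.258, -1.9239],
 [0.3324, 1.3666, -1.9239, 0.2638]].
sigma(A) ≈ {-5, -2, 0, 3}

A is real symmetric, so its spectrum consists of real eigenvalues. Expanding the characteristic polynomial of the displayed matrix gives
  det(λ I - A) = p(λ) = λ^4 + (4)λ^3 + (-11)λ^2 + (-30.0012)λ + (0).
Solving p(λ) = 0 yields eigenvalues ≈ -5, -2, 0, 3. (A is shown rounded to 4 decimals, so these recover the underlying integer eigenvalues to within that precision.)
Verification: the trace of A = -4 equals the sum of eigenvalues -4, and det(A) ≈ -0.0008 matches the eigenvalue product 0.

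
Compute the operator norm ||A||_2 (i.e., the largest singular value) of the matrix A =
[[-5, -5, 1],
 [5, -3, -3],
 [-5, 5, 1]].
||A||_2 ≈ 9.6131 (= sqrt(largest eigenvalue of A^T A))

||A||_2 = sigma_max(A) = sqrt(lambda_max(A^T A)). Form the symmetric matrix M = A^T A =
[[75, -15, -25],
 [-15, 59, 9],
 [-25, 9, 11]].
Its characteristic polynomial (trace, sum of principal 2x2 minors, determinant of M give the coefficients) is
  p(λ) = det(λ I - M) = λ^3 - 145λ^2 + 4968λ - 10000.
No integer candidate from the rational root theorem (±divisors of 10000) is a root, so the roots are irrational. The cubic discriminant is Δ = 33477020672 > 0, so there are three distinct real roots. p(2) = -636 and p(3) = 3626 have opposite signs, so a root lies in (2, 3); Newton's method refines it to λ ≈ 2.1452. p(50) = 900 and p(51) = -1126 have opposite signs, so a root lies in (50, 51); Newton's method refines it to λ ≈ 50.4434. p(92) = -1536 and p(93) = 2276 have opposite signs, so a root lies in (92, 93); Newton's method refines it to λ ≈ 92.4113. Check (Vieta): the three roots sum to 145, matching tr M = 145.
So the eigenvalues of A^T A are ≈ 2.1452, 50.4434, 92.4113 (all ≥ 0, as they must be for A^T A). The largest is λ_max ≈ 92.4113, hence ||A||_2 = sqrt(λ_max) ≈ 9.6131.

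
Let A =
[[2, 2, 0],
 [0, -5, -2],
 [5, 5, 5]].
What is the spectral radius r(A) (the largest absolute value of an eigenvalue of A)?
r(A) ≈ 4.2652

The eigenvalues of A are the roots of its characteristic polynomial. With M = A (coefficients from the trace, the sum of principal 2x2 minors, and det A):
  p(λ) = det(λ I - M) = λ^3 - 2λ^2 - 15λ + 50.
No integer candidate from the rational root theorem (±divisors of 50) is a root, so the roots are irrational. The cubic discriminant is Δ = -24500 < 0, so there is one real root and a complex-conjugate pair. p(-5) = -50 and p(-4) = 14 have opposite signs, so a root lies in (-5, -4); Newton's method refines it to λ ≈ -4.2652. Dividing out (λ - (-4.2652)) leaves approximately λ^2 - 6.2652λ + 11.7227. For λ^2 - 6.2652λ + 11.7227 the discriminant is -7.6376. It is negative, so the remaining roots are the complex-conjugate pair λ ≈ 3.1326 ± 1.3818i. Their product equals the constant term, so |λ|^2 ≈ 11.7227 and |λ| ≈ 3.4238.
Thus the eigenvalues (to 4 decimals) are -4.2652 (modulus 4.2652); 3.1326 ± 1.3818i (modulus 3.4238). The spectral radius is the largest modulus: r(A) ≈ 4.2652. (Cross-check: r(A) ≤ ||A||_2 ≈ 9.9674; equality holds whenever A is normal, though it can also hold for some non-normal A.)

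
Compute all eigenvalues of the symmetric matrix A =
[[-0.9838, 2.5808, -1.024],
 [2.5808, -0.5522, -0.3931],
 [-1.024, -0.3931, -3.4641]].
sigma(A) ≈ {-4, -3, 2}

A is real symmetric, so its spectrum consists of real eigenvalues. Expanding the characteristic polynomial of the displayed matrix gives
  det(λ I - A) = p(λ) = λ^3 + (5)λ^2 + (-2)λ + (-24).
Solving p(λ) = 0 yields eigenvalues ≈ -4, -3, 2. (A is shown rounded to 4 decimals, so these recover the underlying integer eigenvalues to within that precision.)
Verification: the trace of A = -5 equals the sum of eigenvalues -5, and det(A) ≈ 23.9996 matches the eigenvalue product 24.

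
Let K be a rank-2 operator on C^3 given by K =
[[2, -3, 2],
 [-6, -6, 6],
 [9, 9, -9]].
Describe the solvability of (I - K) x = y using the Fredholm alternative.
(I - K) is invertible (det(I - K) = -52 ≠ 0), so for every y in C^3 the equation (I - K) x = y has a unique solution.

K has rank 2 and factors as K = U V^T = u1 v1^T + u2 v2^T with u1 = (0, -2, 3), v1 = (3, 3, -3), u2 = (1, 0, 0), v2 = (2, -3, 2) (multiplying out reproduces the displayed K). The nonzero eigenvalues of U V^T coincide with those of the 2 x 2 matrix G = V^T U = [[v1·u1, v1·u2], [v2·u1, v2·u2]] = [[-15, 3], [12, 2]], and by the Sylvester determinant identity det(I_3 - U V^T) = det(I_2 - V^T U) = det([[16, -3], [-12, -1]]) = (16)(-1) - (-3)(-12) = -52. (Direct check: I - K =
[[-1, 3, -2],
 [6, 7, -6],
 [-9, -9, 10]]
has determinant -52.) The finite-dimensional Fredholm alternative says: either (I - K) is invertible, or ker(I - K) ≠ {0} and then range(I - K) = ker((I - K)^*)^⊥, with dim ker(I - K) = dim ker((I - K)^*). Since det(I - K) ≠ 0, 1 is not an eigenvalue of K and ker(I - K) = {0}, so we are in the first case: for every y there is a unique x = (I - K)^(-1) y. (Explicitly, by the Woodbury identity, (I - U V^T)^(-1) = I + U (I_2 - G)^(-1) V^T.)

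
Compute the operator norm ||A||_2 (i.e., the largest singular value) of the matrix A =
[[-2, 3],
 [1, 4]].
||A||_2 = sqrt((30 + sqrt(416))/2) ≈ 5.0198 (= sqrt(largest eigenvalue of A^T A))

||A||_2 = sigma_max(A) = sqrt(lambda_max(A^T A)). Form the symmetric matrix M = A^T A =
[[5, -2],
 [-2, 25]].
Its characteristic polynomial (trace, determinant of M give the coefficients) is
  p(λ) = det(λ I - M) = λ^2 - 30λ + 121.
For λ^2 - 30λ + 121 the discriminant is 416. It is nonnegative but not a perfect square, so the roots are real and irrational: λ = (30 ± sqrt(416))/2 ≈ 25.198, 4.802.
So the eigenvalues of A^T A are ≈ 4.802, 25.198 (all ≥ 0, as they must be for A^T A). The largest is λ_max = (30 + sqrt(416))/2 ≈ 25.198, hence ||A||_2 = sqrt(λ_max) = sqrt((30 + sqrt(416))/2) ≈ 5.0198.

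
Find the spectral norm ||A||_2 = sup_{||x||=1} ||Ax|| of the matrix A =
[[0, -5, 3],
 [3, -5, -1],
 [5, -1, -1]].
||A||_2 ≈ 8.0263 (= sqrt(largest eigenvalue of A^T A))

||A||_2 = sigma_max(A) = sqrt(lambda_max(A^T A)). Form the symmetric matrix M = A^T A =
[[34, -20, -8],
 [-20, 51, -9],
 [-8, -9, 11]].
Its characteristic polynomial (trace, sum of principal 2x2 minors, determinant of M give the coefficients) is
  p(λ) = det(λ I - M) = λ^3 - 96λ^2 + 2124λ - 5776.
No integer candidate from the rational root theorem (±divisors of 5776) is a root, so the roots are irrational. The cubic discriminant is Δ = 3105962496 > 0, so there are three distinct real roots. p(3) = -241 and p(4) = 1248 have opposite signs, so a root lies in (3, 4); Newton's method refines it to λ ≈ 3.1543. p(28) = 384 and p(29) = -527 have opposite signs, so a root lies in (28, 29); Newton's method refines it to λ ≈ 28.4244. p(64) = -912 and p(65) = 1309 have opposite signs, so a root lies in (64, 65); Newton's method refines it to λ ≈ 64.4213. Check (Vieta): the three roots sum to 96, matching tr M = 96.
So the eigenvalues of A^T A are ≈ 3.1543, 28.4244, 64.4213 (all ≥ 0, as they must be for A^T A). The largest is λ_max ≈ 64.4213, hence ||A||_2 = sqrt(λ_max) ≈ 8.0263.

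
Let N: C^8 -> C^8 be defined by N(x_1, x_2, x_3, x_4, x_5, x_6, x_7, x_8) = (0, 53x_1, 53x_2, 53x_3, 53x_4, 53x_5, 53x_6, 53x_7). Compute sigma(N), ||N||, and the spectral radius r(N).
sigma(N) = {0}; ||N|| = 53; r(N) = 0. (N is nilpotent with N^8 = 0.)

On C^8, N is a strictly lower-triangular matrix with 53 on the subdiagonal and zeros elsewhere, so its characteristic polynomial is lambda^8 and every eigenvalue is 0: sigma(N) = {0}. For the operator norm, N e_i = 53e_{i+1} for i = 1, ..., 7 and N e_8 = 0, so the singular values of N are 53 (with multiplicity 7) and 0; hence ||N|| = 53. The spectral radius r(N) = max|lambda| = 0. Note ||N|| > r(N) — characteristic of non-normal nilpotent operators. Indeed N^8 = 0.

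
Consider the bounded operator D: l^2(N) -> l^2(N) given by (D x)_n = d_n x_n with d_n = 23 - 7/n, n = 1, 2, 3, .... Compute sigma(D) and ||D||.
sigma(D) = {23 - 7/n : n ≥ 1} ∪ {23}; ||D|| = 23

A bounded diagonal operator on l^2 with diagonal entries d_n has spectrum equal to the closure of {d_n : n ≥ 1}: every d_n is an eigenvalue (with eigenvector e_n), so {d_n} ⊂ sigma(D); the spectrum is closed, so its closure is too; and for lambda not in the closure, (D - lambda I) has bounded inverse (the diagonal entries 1/(d_n - lambda) are bounded). For our sequence d_n = 23 - 7/n, n = 1, 2, 3, ...:
  - {d_n} = {23 - 7/n : n ≥ 1}; the only limit point is 23
  - closure = {23 - 7/n : n ≥ 1} ∪ {23}
For the norm: a diagonal operator has ||D|| = sup_n |d_n|. Here d_n = 23 - 7/n increases monotonically from d_1 = 16 toward 23, with all terms in [16, 23); so sup_n |d_n| = 23 (the supremum is the limit, not attained). So ||D|| = 23.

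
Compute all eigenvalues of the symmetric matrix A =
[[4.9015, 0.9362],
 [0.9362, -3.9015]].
sigma(A) ≈ {-4, 5}

A is real symmetric, so its spectrum consists of real eigenvalues. Expanding the characteristic polynomial of the displayed matrix gives
  det(λ I - A) = p(λ) = λ^2 + (-1)λ + (-20).
Solving p(λ) = 0 yields eigenvalues ≈ -4, 5. (A is shown rounded to 4 decimals, so these recover the underlying integer eigenvalues to within that precision.)
Verification: the trace of A = 1 equals the sum of eigenvalues 1, and det(A) ≈ -19.9997 matches the eigenvalue product -20.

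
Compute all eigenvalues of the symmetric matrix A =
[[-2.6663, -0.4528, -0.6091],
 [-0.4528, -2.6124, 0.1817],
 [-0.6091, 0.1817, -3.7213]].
sigma(A) ≈ {-4, -3, -2}

A is real symmetric, so its spectrum consists of real eigenvalues. Expanding the characteristic polynomial of the displayed matrix gives
  det(λ I - A) = p(λ) = λ^3 + (9)λ^2 + (26)λ + (24).
Solving p(λ) = 0 yields eigenvalues ≈ -4, -3, -2. (A is shown rounded to 4 decimals, so these recover the underlying integer eigenvalues to within that precision.)
Verification: the trace of A = -9 equals the sum of eigenvalues -9, and det(A) ≈ -24.0001 matches the eigenvalue product -24.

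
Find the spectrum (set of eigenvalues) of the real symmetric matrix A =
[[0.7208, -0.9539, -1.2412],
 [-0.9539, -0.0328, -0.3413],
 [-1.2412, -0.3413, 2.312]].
sigma(A) ≈ {-1, 1, 3}

A is real symmetric, so its spectrum consists of real eigenvalues. Expanding the characteristic polynomial of the displayed matrix gives
  det(λ I - A) = p(λ) = λ^3 + (-3)λ^2 + (-1)λ + (3).
Solving p(λ) = 0 yields eigenvalues ≈ -1, 1, 3. (A is shown rounded to 4 decimals, so these recover the underlying integer eigenvalues to within that precision.)
Verification: the trace of A = 3 equals the sum of eigenvalues 3, and det(A) ≈ -3.0000 matches the eigenvalue product -3.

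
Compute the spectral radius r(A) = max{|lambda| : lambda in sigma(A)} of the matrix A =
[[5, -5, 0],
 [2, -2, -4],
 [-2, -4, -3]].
r(A) ≈ 6.5763

The eigenvalues of A are the roots of its characteristic polynomial. With M = A (coefficients from the trace, the sum of principal 2x2 minors, and det A):
  p(λ) = det(λ I - M) = λ^3 - 25λ + 120.
No integer candidate from the rational root theorem (±divisors of 120) is a root, so the roots are irrational. The cubic discriminant is Δ = -326300 < 0, so there is one real root and a complex-conjugate pair. p(-7) = -48 and p(-6) = 54 have opposite signs, so a root lies in (-7, -6); Newton's method refines it to λ ≈ -6.5763. Dividing out (λ - (-6.5763)) leaves approximately λ^2 - 6.5763λ + 18.2474. For λ^2 - 6.5763λ + 18.2474 the discriminant is -29.7422. It is negative, so the remaining roots are the complex-conjugate pair λ ≈ 3.2881 ± 2.7268i. Their product equals the constant term, so |λ|^2 ≈ 18.2474 and |λ| ≈ 4.2717.
Thus the eigenvalues (to 4 decimals) are -6.5763 (modulus 6.5763); 3.2881 ± 2.7268i (modulus 4.2717). The spectral radius is the largest modulus: r(A) ≈ 6.5763. (Cross-check: r(A) ≤ ||A||_2 ≈ 8.2492; equality holds whenever A is normal, though it can also hold for some non-normal A.)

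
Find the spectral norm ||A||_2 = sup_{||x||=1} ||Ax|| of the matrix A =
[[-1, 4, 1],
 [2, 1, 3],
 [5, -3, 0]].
||A||_2 ≈ 6.7188 (= sqrt(largest eigenvalue of A^T A))

||A||_2 = sigma_max(A) = sqrt(lambda_max(A^T A)). Form the symmetric matrix M = A^T A =
[[30, -17, 5],
 [-17, 26, 7],
 [5, 7, 10]].
Its characteristic polynomial (trace, sum of principal 2x2 minors, determinant of M give the coefficients) is
  p(λ) = det(λ I - M) = λ^3 - 66λ^2 + 977λ - 1600.
No integer candidate from the rational root theorem (±divisors of 1600) is a root, so the roots are irrational. The cubic discriminant is Δ = 375616192 > 0, so there are three distinct real roots. p(1) = -688 and p(2) = 98 have opposite signs, so a root lies in (1, 2); Newton's method refines it to λ ≈ 1.8663. p(18) = 434 and p(19) = -4 have opposite signs, so a root lies in (18, 19); Newton's method refines it to λ ≈ 18.9911. p(45) = -160 and p(46) = 1022 have opposite signs, so a root lies in (45, 46); Newton's method refines it to λ ≈ 45.1426. Check (Vieta): the three roots sum to 66, matching tr M = 66.
So the eigenvalues of A^T A are ≈ 1.8663, 18.9911, 45.1426 (all ≥ 0, as they must be for A^T A). The largest is λ_max ≈ 45.1426, hence ||A||_2 = sqrt(λ_max) ≈ 6.7188.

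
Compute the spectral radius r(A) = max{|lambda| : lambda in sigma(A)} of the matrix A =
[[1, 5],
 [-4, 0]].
r(A) = sqrt(20) ≈ 4.4721

The eigenvalues of A are the roots of its characteristic polynomial. With M = A (coefficients from the trace and determinant):
  p(λ) = det(λ I - M) = λ^2 - λ + 20.
For λ^2 - λ + 20 the discriminant is -79. It is negative, so the roots are the complex-conjugate pair λ = 1/2 ± (sqrt(79)/2) i ≈ 0.5 ± 4.4441i. For a conjugate pair the product of the roots equals the constant term, so |λ|^2 = 20 and |λ| = sqrt(20) ≈ 4.4721.
Thus the eigenvalues (to 4 decimals) are 0.5 ± 4.4441i (modulus 4.4721). The spectral radius is the largest modulus: r(A) = sqrt(20) ≈ 4.4721. (Cross-check: r(A) ≤ ||A||_2 ≈ 5.2348; equality holds whenever A is normal, though it can also hold for some non-normal A.)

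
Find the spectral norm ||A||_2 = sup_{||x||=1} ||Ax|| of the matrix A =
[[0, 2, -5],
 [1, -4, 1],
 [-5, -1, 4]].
||A||_2 ≈ 7.8067 (= sqrt(largest eigenvalue of A^T A))

||A||_2 = sigma_max(A) = sqrt(lambda_max(A^T A)). Form the symmetric matrix M = A^T A =
[[26, 1, -19],
 [1, 21, -18],
 [-19, -18, 42]].
Its characteristic polynomial (trace, sum of principal 2x2 minors, determinant of M give the coefficients) is
  p(λ) = det(λ I - M) = λ^3 - 89λ^2 + 1834λ - 7569.
No integer candidate from the rational root theorem (±divisors of 7569) is a root, so the roots are irrational. The cubic discriminant is Δ = 1315451961 > 0, so there are three distinct real roots. p(5) = -499 and p(6) = 447 have opposite signs, so a root lies in (5, 6); Newton's method refines it to λ ≈ 5.5083. p(22) = 351 and p(23) = -301 have opposite signs, so a root lies in (22, 23); Newton's method refines it to λ ≈ 22.5465. p(60) = -1929 and p(61) = 117 have opposite signs, so a root lies in (60, 61); Newton's method refines it to λ ≈ 60.9452. Check (Vieta): the three roots sum to 89, matching tr M = 89.
So the eigenvalues of A^T A are ≈ 5.5083, 22.5465, 60.9452 (all ≥ 0, as they must be for A^T A). The largest is λ_max ≈ 60.9452, hence ||A||_2 = sqrt(λ_max) ≈ 7.8067.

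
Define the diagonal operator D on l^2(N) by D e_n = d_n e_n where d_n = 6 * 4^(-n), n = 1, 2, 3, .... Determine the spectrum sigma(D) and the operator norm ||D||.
sigma(D) = {6 * 4^(-n) : n ≥ 1} ∪ {0}; ||D|| = 3/2

A bounded diagonal operator on l^2 with diagonal entries d_n has spectrum equal to the closure of {d_n : n ≥ 1}: every d_n is an eigenvalue (with eigenvector e_n), so {d_n} ⊂ sigma(D); the spectrum is closed, so its closure is too; and for lambda not in the closure, (D - lambda I) has bounded inverse (the diagonal entries 1/(d_n - lambda) are bounded). For our sequence d_n = 6 * 4^(-n), n = 1, 2, 3, ...:
  - {d_n} = {6 * 4^(-n) : n ≥ 1}; the only limit point is 0
  - closure = {6 * 4^(-n) : n ≥ 1} ∪ {0}
For the norm: a diagonal operator has ||D|| = sup_n |d_n|. Here d_n = 6 * 4^(-n) is positive and decreasing, so sup_n |d_n| = d_1 = 6/4 = 3/2. So ||D|| = 3/2.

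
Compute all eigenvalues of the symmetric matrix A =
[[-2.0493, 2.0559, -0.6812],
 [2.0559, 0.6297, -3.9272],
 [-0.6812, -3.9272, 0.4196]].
sigma(A) ≈ {-4, -2, 5}

A is real symmetric, so its spectrum consists of real eigenvalues. Expanding the characteristic polynomial of the displayed matrix gives
  det(λ I - A) = p(λ) = λ^3 + (1)λ^2 + (-22)λ + (-39.9989).
Solving p(λ) = 0 yields eigenvalues ≈ -4, -2, 5. (A is shown rounded to 4 decimals, so these recover the underlying integer eigenvalues to within that precision.)
Verification: the trace of A = -1 equals the sum of eigenvalues -1, and det(A) ≈ 39.9989 matches the eigenvalue product 40.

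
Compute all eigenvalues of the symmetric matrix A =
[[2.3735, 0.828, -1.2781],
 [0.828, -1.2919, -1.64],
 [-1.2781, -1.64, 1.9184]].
sigma(A) ≈ {-2, 1, 4}

A is real symmetric, so its spectrum consists of real eigenvalues. Expanding the characteristic polynomial of the displayed matrix gives
  det(λ I - A) = p(λ) = λ^3 + (-3)λ^2 + (-6)λ + (8).
Solving p(λ) = 0 yields eigenvalues ≈ -2, 1, 4. (A is shown rounded to 4 decimals, so these recover the underlying integer eigenvalues to within that precision.)
Verification: the trace of A = 3 equals the sum of eigenvalues 3, and det(A) ≈ -7.9999 matches the eigenvalue product -8.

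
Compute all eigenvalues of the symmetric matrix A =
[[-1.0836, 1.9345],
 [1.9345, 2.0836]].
sigma(A) ≈ {-2, 3}

A is real symmetric, so its spectrum consists of real eigenvalues. Expanding the characteristic polynomial of the displayed matrix gives
  det(λ I - A) = p(λ) = λ^2 + (-1)λ + (-6).
Solving p(λ) = 0 yields eigenvalues ≈ -2, 3. (A is shown rounded to 4 decimals, so these recover the underlying integer eigenvalues to within that precision.)
Verification: the trace of A = 1 equals the sum of eigenvalues 1, and det(A) ≈ -6.0001 matches the eigenvalue product -6.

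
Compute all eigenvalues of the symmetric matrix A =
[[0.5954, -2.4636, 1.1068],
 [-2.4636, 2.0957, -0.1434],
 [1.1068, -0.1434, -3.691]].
sigma(A) ≈ {-4, -1, 4}

A is real symmetric, so its spectrum consists of real eigenvalues. Expanding the characteristic polynomial of the displayed matrix gives
  det(λ I - A) = p(λ) = λ^3 + (1)λ^2 + (-16)λ + (-15.9989).
Solving p(λ) = 0 yields eigenvalues ≈ -4, -1, 4. (A is shown rounded to 4 decimals, so these recover the underlying integer eigenvalues to within that precision.)
Verification: the trace of A = -1 equals the sum of eigenvalues -1, and det(A) ≈ 15.9989 matches the eigenvalue product 16.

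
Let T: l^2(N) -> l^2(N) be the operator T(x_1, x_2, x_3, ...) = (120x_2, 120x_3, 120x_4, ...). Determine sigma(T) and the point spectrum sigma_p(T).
sigma(T) = closed disk {z in C : |z| ≤ 120}; sigma_p(T) = open disk {z in C : |z| < 120}

Note T = 120·V where V is the unit left shift (V x)_k = x_{k+1}; so sigma(T) = 120·sigma(V) and ||T|| = 120||V||. ||T x||^2 = 14400sum_{k≥2} |x_k|^2 ≤ 14400||x||^2, with equality on {x : x_1 = 0}, so ||T|| = 120. For any lambda with |lambda| < 120, set r = lambda/120 (|r| < 1); the vector x = (1, r, r^2, ...) is in l^2 and satisfies T x = 120(r, r^2, ...) = lambda x, so lambda is an eigenvalue. On the boundary |lambda| = 120 the geometric series diverges, so no l^2 eigenvector exists, but these lambda lie in the approximate point spectrum. Hence sigma(T) is the closed disk of radius 120 and sigma_p(T) is the open disk.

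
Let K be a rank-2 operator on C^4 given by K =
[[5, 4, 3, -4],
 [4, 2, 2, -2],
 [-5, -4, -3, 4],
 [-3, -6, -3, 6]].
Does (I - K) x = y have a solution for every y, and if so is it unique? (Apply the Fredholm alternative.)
(I - K) is invertible (det(I - K) = -1 ≠ 0), so for every y in C^4 the equation (I - K) x = y has a unique solution.

K has rank 2 and factors as K = U V^T = u1 v1^T + u2 v2^T with u1 = (1, 2, -1, 3), v1 = (-1, -2, -1, 2), u2 = (-2, -2, 2, 0), v2 = (-3, -3, -2, 3) (multiplying out reproduces the displayed K). The nonzero eigenvalues of U V^T coincide with those of the 2 x 2 matrix G = V^T U = [[v1·u1, v1·u2], [v2·u1, v2·u2]] = [[2, 4], [2, 8]], and by the Sylvester determinant identity det(I_4 - U V^T) = det(I_2 - V^T U) = det([[-1, -4], [-2, -7]]) = (-1)(-7) - (-4)(-2) = -1. (Direct check: I - K =
[[-4, -4, -3, 4],
 [-4, -1, -2, 2],
 [5, 4, 4, -4],
 [3, 6, 3, -5]]
has determinant -1.) The finite-dimensional Fredholm alternative says: either (I - K) is invertible, or ker(I - K) ≠ {0} and then range(I - K) = ker((I - K)^*)^⊥, with dim ker(I - K) = dim ker((I - K)^*). Since det(I - K) ≠ 0, 1 is not an eigenvalue of K and ker(I - K) = {0}, so we are in the first case: for every y there is a unique x = (I - K)^(-1) y. (Explicitly, by the Woodbury identity, (I - U V^T)^(-1) = I + U (I_2 - G)^(-1) V^T.)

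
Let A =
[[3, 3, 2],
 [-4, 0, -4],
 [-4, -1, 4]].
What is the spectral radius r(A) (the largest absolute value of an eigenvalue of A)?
r(A) ≈ 5.0597

The eigenvalues of A are the roots of its characteristic polynomial. With M = A (coefficients from the trace, the sum of principal 2x2 minors, and det A):
  p(λ) = det(λ I - M) = λ^3 - 7λ^2 + 28λ - 92.
No integer candidate from the rational root theorem (±divisors of 92) is a root, so the roots are irrational. The cubic discriminant is Δ = -79568 < 0, so there is one real root and a complex-conjugate pair. p(5) = -2 and p(6) = 40 have opposite signs, so a root lies in (5, 6); Newton's method refines it to λ ≈ 5.0597. Dividing out (λ - (5.0597)) leaves approximately λ^2 - 1.9403λ + 18.1828. For λ^2 - 1.9403λ + 18.1828 the discriminant is -68.9665. It is negative, so the remaining roots are the complex-conjugate pair λ ≈ 0.9701 ± 4.1523i. Their product equals the constant term, so |λ|^2 ≈ 18.1828 and |λ| ≈ 4.2641.
Thus the eigenvalues (to 4 decimals) are 5.0597 (modulus 5.0597); 0.9701 ± 4.1523i (modulus 4.2641). The spectral radius is the largest modulus: r(A) ≈ 5.0597. (Cross-check: r(A) ≤ ||A||_2 ≈ 6.9887; equality holds whenever A is normal, though it can also hold for some non-normal A.)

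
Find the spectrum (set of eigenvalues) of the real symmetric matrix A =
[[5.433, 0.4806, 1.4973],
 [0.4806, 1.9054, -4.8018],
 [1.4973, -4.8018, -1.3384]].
sigma(A) ≈ {-5, 5, 6}

A is real symmetric, so its spectrum consists of real eigenvalues. Expanding the characteristic polynomial of the displayed matrix gives
  det(λ I - A) = p(λ) = λ^3 + (-6)λ^2 + (-25)λ + (149.9988).
Solving p(λ) = 0 yields eigenvalues ≈ -5, 5, 6. (A is shown rounded to 4 decimals, so these recover the underlying integer eigenvalues to within that precision.)
Verification: the trace of A = 6 equals the sum of eigenvalues 6, and det(A) ≈ -149.9988 matches the eigenvalue product -150.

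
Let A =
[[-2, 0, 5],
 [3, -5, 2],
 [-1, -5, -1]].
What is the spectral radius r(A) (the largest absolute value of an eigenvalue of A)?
r(A) ≈ 6.2164

The eigenvalues of A are the roots of its characteristic polynomial. With M = A (coefficients from the trace, the sum of principal 2x2 minors, and det A):
  p(λ) = det(λ I - M) = λ^3 + 8λ^2 + 32λ + 130.
No integer candidate from the rational root theorem (±divisors of 130) is a root, so the roots are irrational. The cubic discriminant is Δ = -189036 < 0, so there is one real root and a complex-conjugate pair. p(-7) = -45 and p(-6) = 10 have opposite signs, so a root lies in (-7, -6); Newton's method refines it to λ ≈ -6.2164. Dividing out (λ - (-6.2164)) leaves approximately λ^2 + 1.7836λ + 20.9124. For λ^2 + 1.7836λ + 20.9124 the discriminant is -80.4685. It is negative, so the remaining roots are the complex-conjugate pair λ ≈ -0.8918 ± 4.4852i. Their product equals the constant term, so |λ|^2 ≈ 20.9124 and |λ| ≈ 4.573.
Thus the eigenvalues (to 4 decimals) are -6.2164 (modulus 6.2164); -0.8918 ± 4.4852i (modulus 4.573). The spectral radius is the largest modulus: r(A) ≈ 6.2164. (Cross-check: r(A) ≤ ||A||_2 ≈ 7.3021; equality holds whenever A is normal, though it can also hold for some non-normal A.)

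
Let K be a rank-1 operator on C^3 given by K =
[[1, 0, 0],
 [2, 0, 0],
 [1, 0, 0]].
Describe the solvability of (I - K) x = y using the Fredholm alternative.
(I - K) is singular (det(I - K) = 0, i.e. 1 ∈ sigma(K)). (I - K) x = y is solvable iff y ⊥ ker((I - K)^*) = span{(1, 0, 0)}, i.e. iff y_1 = 0. When solvable, the solutions are x = y + c·(1, 2, 1), c arbitrary (ker(I - K) = span{(1, 2, 1)}, dimension 1).

K has rank 1, so it is an outer product K = u v^T: every row of K is a multiple of one row vector. Reading off the entries, u = (1, 2, 1) and v = (1, 0, 0) (row i of K equals u_i·v^T). A rank-one matrix u v^T satisfies K u = u (v·u) and kills the (2)-dimensional subspace v^⊥, so its characteristic polynomial is lambda^2 (lambda - v·u) with v·u = tr K = 1. Hence the eigenvalues of I - K are 1 (multiplicity 2) and 1 - (1) = 0, so det(I - K) = 0. (Direct check: I - K =
[[0, 0, 0],
 [-2, 1, 0],
 [-1, 0, 1]]
has determinant 0.) So 1 is an eigenvalue of K and (I - K) is not invertible. The finite-dimensional Fredholm alternative says: either (I - K) is invertible, or ker(I - K) ≠ {0} and then range(I - K) = ker((I - K)^*)^⊥, with dim ker(I - K) = dim ker((I - K)^*). We are in the second case, so we need both kernels. Kernel of I - K: (I - K) u = u - u (v·u) = u - u = 0, so ker(I - K) = span{u} = span{(1, 2, 1)} (it is exactly 1-dimensional because rank(I - K) = 2). Kernel of the adjoint: K is real, so (I - K)^* = I - K^T = I - v u^T, and (I - v u^T) v = v - v (u·v) = 0; hence ker((I - K)^*) = span{v} = span{(1, 0, 0)}. Therefore (I - K) x = y is solvable iff <y, v> = 0, i.e. iff y_1 = 0. When this holds, K y = u (v·y) = 0, so (I - K) y = y and x = y is a particular solution; the full solution set is the line x = y + c·u = y + c·(1, 2, 1), c ∈ C.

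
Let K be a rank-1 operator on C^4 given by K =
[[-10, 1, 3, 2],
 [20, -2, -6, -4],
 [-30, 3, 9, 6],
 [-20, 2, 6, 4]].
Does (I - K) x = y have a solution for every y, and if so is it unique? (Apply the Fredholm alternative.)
(I - K) is singular (det(I - K) = 0, i.e. 1 ∈ sigma(K)). (I - K) x = y is solvable iff y ⊥ ker((I - K)^*) = span{(-10, 1, 3, 2)}, i.e. iff -10y_1 + y_2 + 3y_3 + 2y_4 = 0. When solvable, the solutions are x = y + c·(1, -2, 3, 2), c arbitrary (ker(I - K) = span{(1, -2, 3, 2)}, dimension 1).

K has rank 1, so it is an outer product K = u v^T: every row of K is a multiple of one row vector. Reading off the entries, u = (1, -2, 3, 2) and v = (-10, 1, 3, 2) (row i of K equals u_i·v^T). A rank-one matrix u v^T satisfies K u = u (v·u) and kills the (3)-dimensional subspace v^⊥, so its characteristic polynomial is lambda^3 (lambda - v·u) with v·u = tr K = 1. Hence the eigenvalues of I - K are 1 (multiplicity 3) and 1 - (1) = 0, so det(I - K) = 0. (Direct check: I - K =
[[11, -1, -3, -2],
 [-20, 3, 6, 4],
 [30, -3, -8, -6],
 [20, -2, -6, -3]]
has determinant 0.) So 1 is an eigenvalue of K and (I - K) is not invertible. The finite-dimensional Fredholm alternative says: either (I - K) is invertible, or ker(I - K) ≠ {0} and then range(I - K) = ker((I - K)^*)^⊥, with dim ker(I - K) = dim ker((I - K)^*). We are in the second case, so we need both kernels. Kernel of I - K: (I - K) u = u - u (v·u) = u - u = 0, so ker(I - K) = span{u} = span{(1, -2, 3, 2)} (it is exactly 1-dimensional because rank(I - K) = 3). Kernel of the adjoint: K is real, so (I - K)^* = I - K^T = I - v u^T, and (I - v u^T) v = v - v (u·v) = 0; hence ker((I - K)^*) = span{v} = span{(-10, 1, 3, 2)}. Therefore (I - K) x = y is solvable iff <y, v> = 0, i.e. iff -10y_1 + y_2 + 3y_3 + 2y_4 = 0. When this holds, K y = u (v·y) = 0, so (I - K) y = y and x = y is a particular solution; the full solution set is the line x = y + c·u = y + c·(1, -2, 3, 2), c ∈ C.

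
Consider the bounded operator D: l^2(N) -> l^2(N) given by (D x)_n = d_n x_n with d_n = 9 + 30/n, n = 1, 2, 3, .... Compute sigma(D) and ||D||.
sigma(D) = {9 + 30/n : n ≥ 1} ∪ {9}; ||D|| = 39

A bounded diagonal operator on l^2 with diagonal entries d_n has spectrum equal to the closure of {d_n : n ≥ 1}: every d_n is an eigenvalue (with eigenvector e_n), so {d_n} ⊂ sigma(D); the spectrum is closed, so its closure is too; and for lambda not in the closure, (D - lambda I) has bounded inverse (the diagonal entries 1/(d_n - lambda) are bounded). For our sequence d_n = 9 + 30/n, n = 1, 2, 3, ...:
  - {d_n} = {9 + 30/n : n ≥ 1}; the only limit point is 9
  - closure = {9 + 30/n : n ≥ 1} ∪ {9}
For the norm: a diagonal operator has ||D|| = sup_n |d_n|. Here d_n = 9 + 30/n is positive and decreasing, so sup_n |d_n| = d_1 = 9 + 30 = 39. So ||D|| = 39.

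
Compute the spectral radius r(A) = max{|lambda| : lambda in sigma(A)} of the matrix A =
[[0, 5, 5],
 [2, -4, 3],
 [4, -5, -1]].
r(A) = 5

The eigenvalues of A are the roots of its characteristic polynomial. With M = A (coefficients from the trace, the sum of principal 2x2 minors, and det A):
  p(λ) = det(λ I - M) = λ^3 + 5λ^2 - 11λ - 100.
By the rational root theorem any rational root is an integer divisor of 100. Testing λ = 4: p(4) = 64 + 80 - 44 - 100 = 0, so λ = 4 is a root. Dividing out (λ - 4) leaves p(λ) = (λ - 4)(λ^2 + 9λ + 25). For λ^2 + 9λ + 25 the discriminant is -19. It is negative, so the roots are the complex-conjugate pair λ = -9/2 ± (sqrt(19)/2) i ≈ -4.5 ± 2.1794i. For a conjugate pair the product of the roots equals the constant term, so |λ|^2 = 25 and |λ| = sqrt(25) = 5.
Thus the eigenvalues (to 4 decimals) are -4.5 ± 2.1794i (modulus 5); 4 (modulus 4). The spectral radius is the largest modulus: r(A) = 5. (Cross-check: r(A) ≤ ||A||_2 ≈ 9.1753; equality holds whenever A is normal, though it can also hold for some non-normal A.)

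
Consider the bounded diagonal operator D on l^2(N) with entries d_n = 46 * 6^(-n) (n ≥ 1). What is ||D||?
||D|| = 23/3 (attained at n = 1)

For D diagonal, ||D|| = sup_n |d_n|. The sequence d_n = 46 * 6^(-n) is positive and strictly decreasing (ratio 6^(-1) < 1), so the supremum is d_1 = 46/6 = 23/3. Hence ||D|| = 23/3.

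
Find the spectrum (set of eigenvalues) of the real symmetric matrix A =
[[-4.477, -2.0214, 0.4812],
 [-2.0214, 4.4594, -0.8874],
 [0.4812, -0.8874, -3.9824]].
sigma(A) ≈ {-5, -4, 5}

A is real symmetric, so its spectrum consists of real eigenvalues. Expanding the characteristic polynomial of the displayed matrix gives
  det(λ I - A) = p(λ) = λ^3 + (4)λ^2 + (-25)λ + (-100).
Solving p(λ) = 0 yields eigenvalues ≈ -5, -4, 5. (A is shown rounded to 4 decimals, so these recover the underlying integer eigenvalues to within that precision.)
Verification: the trace of A = -4 equals the sum of eigenvalues -4, and det(A) ≈ 99.9992 matches the eigenvalue product 100.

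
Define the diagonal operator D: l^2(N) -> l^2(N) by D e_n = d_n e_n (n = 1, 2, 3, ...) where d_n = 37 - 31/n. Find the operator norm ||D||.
||D|| = 37

For a diagonal operator on l^2 with entries d_n, ||D|| = sup_n |d_n|. Here d_1 = 6, d_2 = 43/2, ..., and d_n = 37 - 31/n increases monotonically toward 37. All terms lie in [6, 37), so |d_n| = d_n and the supremum is the limit 37, which is not attained by any individual d_n. Hence ||D|| = 37.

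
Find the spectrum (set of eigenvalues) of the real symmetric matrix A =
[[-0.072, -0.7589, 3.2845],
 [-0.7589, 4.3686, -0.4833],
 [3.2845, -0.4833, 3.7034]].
sigma(A) ≈ {-2, 4, 6}

A is real symmetric, so its spectrum consists of real eigenvalues. Expanding the characteristic polynomial of the displayed matrix gives
  det(λ I - A) = p(λ) = λ^3 + (-8)λ^2 + (4)λ + (48).
Solving p(λ) = 0 yields eigenvalues ≈ -2, 4, 6. (A is shown rounded to 4 decimals, so these recover the underlying integer eigenvalues to within that precision.)
Verification: the trace of A = 8 equals the sum of eigenvalues 8, and det(A) ≈ -47.9998 matches the eigenvalue product -48.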